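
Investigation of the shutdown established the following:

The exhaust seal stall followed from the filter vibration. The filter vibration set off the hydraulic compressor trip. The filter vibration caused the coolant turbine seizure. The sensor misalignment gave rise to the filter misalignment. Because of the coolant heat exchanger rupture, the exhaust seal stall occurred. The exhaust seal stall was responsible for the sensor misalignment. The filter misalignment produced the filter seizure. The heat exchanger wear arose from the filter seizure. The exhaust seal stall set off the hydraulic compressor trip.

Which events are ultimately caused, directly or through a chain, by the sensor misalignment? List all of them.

Direct effects: the filter misalignment.
2 steps out: the filter seizure.
3 steps out: the heat exchanger wear.
Not reachable from it: the filter vibration, the coolant turbine seizure, the exhaust seal stall, the hydraulic compressor trip, the coolant heat exchanger rupture.

the filter misalignment, the filter seizure, the heat exchanger wear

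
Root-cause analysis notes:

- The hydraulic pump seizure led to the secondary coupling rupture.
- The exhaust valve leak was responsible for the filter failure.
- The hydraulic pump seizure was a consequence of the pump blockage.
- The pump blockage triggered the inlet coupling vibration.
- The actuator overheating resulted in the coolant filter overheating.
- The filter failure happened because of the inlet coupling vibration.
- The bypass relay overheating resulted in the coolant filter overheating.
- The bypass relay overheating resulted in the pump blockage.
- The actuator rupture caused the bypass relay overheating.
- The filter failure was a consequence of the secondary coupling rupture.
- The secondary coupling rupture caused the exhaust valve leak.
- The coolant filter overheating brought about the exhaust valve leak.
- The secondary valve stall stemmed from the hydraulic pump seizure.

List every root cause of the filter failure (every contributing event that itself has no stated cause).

the actuator overheating, the actuator rupture

Tracing upstream from the filter failure: the filter failure ← the inlet coupling vibration ← the pump blockage ← the bypass relay overheating ← the actuator rupture.
A separate upstream branch: the filter failure ← the exhaust valve leak ← the coolant filter overheating ← the actuator overheating.
Each of those chain origins has no stated cause.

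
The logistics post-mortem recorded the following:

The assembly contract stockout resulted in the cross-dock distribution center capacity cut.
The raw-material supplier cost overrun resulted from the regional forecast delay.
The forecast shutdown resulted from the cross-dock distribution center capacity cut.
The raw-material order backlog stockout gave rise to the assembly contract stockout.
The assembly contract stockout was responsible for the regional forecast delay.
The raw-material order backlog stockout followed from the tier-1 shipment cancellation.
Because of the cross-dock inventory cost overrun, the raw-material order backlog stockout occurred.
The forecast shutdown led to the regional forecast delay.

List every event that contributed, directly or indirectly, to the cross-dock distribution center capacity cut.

the assembly contract stockout, the cross-dock inventory cost overrun, the raw-material order backlog stockout, the tier-1 shipment cancellation

Immediate cause of the cross-dock distribution center capacity cut: the assembly contract stockout.
Further upstream: the cross-dock inventory cost overrun, the tier-1 shipment cancellation, the raw-material order backlog stockout.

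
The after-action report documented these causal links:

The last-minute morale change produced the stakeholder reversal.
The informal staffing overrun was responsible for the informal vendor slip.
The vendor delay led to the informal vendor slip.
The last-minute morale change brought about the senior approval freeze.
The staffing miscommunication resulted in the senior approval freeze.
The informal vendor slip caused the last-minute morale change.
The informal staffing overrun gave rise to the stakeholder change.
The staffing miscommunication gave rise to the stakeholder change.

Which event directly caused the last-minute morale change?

the informal vendor slip

Upstream contributors include the informal staffing overrun, the vendor delay, but only the informal vendor slip feeds directly into the last-minute morale change.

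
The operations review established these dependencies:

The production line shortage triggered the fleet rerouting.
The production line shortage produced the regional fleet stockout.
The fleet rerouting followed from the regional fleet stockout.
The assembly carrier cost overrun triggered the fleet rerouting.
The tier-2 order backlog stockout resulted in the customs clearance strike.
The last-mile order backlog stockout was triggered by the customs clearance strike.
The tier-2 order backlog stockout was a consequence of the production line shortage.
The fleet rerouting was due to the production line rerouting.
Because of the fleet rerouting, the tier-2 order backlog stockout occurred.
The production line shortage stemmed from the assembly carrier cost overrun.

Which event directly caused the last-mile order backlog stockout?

the customs clearance strike

Upstream contributors include the assembly carrier cost overrun, the production line shortage, the regional fleet stockout, the fleet rerouting, the tier-2 order backlog stockout, the production line rerouting, but only the customs clearance strike feeds directly into the last-mile order backlog stockout.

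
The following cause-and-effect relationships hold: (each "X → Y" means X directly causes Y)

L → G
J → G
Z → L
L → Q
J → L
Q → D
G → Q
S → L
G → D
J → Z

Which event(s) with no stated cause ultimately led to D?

Tracing upstream from D: D ← G ← L ← S.
A separate upstream branch: D ← G ← J.
Each of those chain origins has no stated cause.

J, S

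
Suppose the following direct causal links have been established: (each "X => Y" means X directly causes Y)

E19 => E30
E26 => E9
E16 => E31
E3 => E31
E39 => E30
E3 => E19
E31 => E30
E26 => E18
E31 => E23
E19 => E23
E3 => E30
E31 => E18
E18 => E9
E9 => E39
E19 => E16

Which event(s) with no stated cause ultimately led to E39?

E26, E3

Tracing upstream from E39: E39 ← E9 ← E18 ← E31 ← E3.
A separate upstream branch: E39 ← E9 ← E26.
Each of those chain origins has no stated cause.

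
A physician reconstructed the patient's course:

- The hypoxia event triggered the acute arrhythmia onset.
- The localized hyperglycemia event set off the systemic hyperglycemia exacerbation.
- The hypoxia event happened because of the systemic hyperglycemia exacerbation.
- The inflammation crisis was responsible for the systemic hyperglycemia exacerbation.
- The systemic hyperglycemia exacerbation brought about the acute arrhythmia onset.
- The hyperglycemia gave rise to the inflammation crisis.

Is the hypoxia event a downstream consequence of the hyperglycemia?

Yes

There is a causal chain: the hyperglycemia → the inflammation crisis → the systemic hyperglycemia exacerbation → the hypoxia event.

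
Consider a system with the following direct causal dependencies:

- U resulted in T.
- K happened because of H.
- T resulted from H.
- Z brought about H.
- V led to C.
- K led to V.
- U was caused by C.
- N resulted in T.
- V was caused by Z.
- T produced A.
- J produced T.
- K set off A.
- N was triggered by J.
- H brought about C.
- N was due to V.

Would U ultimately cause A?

Yes

There is a causal chain: U → T → A.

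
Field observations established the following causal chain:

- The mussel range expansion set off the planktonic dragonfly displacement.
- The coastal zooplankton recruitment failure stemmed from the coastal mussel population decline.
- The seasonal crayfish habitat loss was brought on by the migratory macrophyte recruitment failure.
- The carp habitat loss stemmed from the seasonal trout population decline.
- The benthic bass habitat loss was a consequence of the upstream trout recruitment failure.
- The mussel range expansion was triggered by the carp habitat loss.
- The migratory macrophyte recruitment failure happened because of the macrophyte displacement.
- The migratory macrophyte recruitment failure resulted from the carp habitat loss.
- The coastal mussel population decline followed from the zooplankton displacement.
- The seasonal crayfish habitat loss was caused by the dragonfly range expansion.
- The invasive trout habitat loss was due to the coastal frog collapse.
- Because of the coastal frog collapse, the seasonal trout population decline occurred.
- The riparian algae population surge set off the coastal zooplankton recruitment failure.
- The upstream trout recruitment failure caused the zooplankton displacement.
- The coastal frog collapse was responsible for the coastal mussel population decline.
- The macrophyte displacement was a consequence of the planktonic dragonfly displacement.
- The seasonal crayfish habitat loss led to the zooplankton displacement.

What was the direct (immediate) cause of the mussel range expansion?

the carp habitat loss

Upstream contributors include the coastal frog collapse, the seasonal trout population decline, but only the carp habitat loss feeds directly into the mussel range expansion.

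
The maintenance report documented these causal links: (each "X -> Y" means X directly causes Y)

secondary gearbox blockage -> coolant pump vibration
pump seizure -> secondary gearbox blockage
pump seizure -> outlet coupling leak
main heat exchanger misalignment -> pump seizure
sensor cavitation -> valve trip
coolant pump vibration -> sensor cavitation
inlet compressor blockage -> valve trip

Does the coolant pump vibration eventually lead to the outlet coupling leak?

The coolant pump vibration leads to the sensor cavitation, the valve trip; the outlet coupling leak is not among them.

No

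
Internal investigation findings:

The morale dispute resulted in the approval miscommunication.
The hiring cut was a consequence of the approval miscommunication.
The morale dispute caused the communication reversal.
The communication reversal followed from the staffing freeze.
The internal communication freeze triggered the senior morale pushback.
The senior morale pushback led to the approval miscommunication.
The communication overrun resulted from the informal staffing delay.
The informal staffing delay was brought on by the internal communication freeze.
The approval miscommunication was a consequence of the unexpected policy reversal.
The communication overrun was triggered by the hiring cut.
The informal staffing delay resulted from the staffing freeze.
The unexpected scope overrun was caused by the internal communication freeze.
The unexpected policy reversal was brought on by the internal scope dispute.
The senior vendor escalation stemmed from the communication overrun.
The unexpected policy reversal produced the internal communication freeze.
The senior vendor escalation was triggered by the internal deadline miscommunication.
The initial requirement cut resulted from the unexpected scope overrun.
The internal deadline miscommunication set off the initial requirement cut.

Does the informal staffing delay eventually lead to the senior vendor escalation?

There is a causal chain: the informal staffing delay → the communication overrun → the senior vendor escalation.

Yes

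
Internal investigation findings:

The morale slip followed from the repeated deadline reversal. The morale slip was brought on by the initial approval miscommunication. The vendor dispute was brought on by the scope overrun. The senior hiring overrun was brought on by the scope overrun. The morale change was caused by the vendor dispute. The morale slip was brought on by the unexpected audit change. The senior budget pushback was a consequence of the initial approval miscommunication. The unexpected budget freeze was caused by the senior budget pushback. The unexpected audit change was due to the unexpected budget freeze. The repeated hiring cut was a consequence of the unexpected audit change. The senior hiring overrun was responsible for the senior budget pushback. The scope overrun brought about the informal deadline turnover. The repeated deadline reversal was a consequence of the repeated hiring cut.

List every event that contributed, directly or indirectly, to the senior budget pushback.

Immediate causes of the senior budget pushback: the initial approval miscommunication, the senior hiring overrun.
Further upstream: the scope overrun.

the initial approval miscommunication, the scope overrun, the senior hiring overrun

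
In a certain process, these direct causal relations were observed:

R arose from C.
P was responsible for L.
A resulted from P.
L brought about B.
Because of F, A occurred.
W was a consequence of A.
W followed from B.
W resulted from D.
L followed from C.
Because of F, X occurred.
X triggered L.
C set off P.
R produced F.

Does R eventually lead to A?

There is a causal chain: R → F → A.

Yes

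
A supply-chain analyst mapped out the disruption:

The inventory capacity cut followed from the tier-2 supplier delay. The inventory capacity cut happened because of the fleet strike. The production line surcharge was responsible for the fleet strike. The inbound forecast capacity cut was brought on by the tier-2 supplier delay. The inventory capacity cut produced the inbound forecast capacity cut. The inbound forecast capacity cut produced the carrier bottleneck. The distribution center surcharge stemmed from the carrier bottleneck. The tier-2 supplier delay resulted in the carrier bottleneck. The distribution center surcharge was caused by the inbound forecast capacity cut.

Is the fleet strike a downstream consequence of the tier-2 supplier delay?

No

The tier-2 supplier delay leads to the inventory capacity cut, the inbound forecast capacity cut, the carrier bottleneck, the distribution center surcharge; the fleet strike is not among them.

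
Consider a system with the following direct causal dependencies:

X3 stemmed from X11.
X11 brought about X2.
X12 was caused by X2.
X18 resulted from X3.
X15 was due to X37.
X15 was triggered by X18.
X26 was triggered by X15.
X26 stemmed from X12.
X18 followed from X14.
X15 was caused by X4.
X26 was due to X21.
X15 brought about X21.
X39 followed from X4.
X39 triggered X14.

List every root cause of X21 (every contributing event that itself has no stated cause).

Tracing upstream from X21: X21 ← X15 ← X18 ← X3 ← X11.
A separate upstream branch: X21 ← X15 ← X4.
A separate upstream branch: X21 ← X15 ← X37.
Each of those chain origins has no stated cause.

X11, X37, X4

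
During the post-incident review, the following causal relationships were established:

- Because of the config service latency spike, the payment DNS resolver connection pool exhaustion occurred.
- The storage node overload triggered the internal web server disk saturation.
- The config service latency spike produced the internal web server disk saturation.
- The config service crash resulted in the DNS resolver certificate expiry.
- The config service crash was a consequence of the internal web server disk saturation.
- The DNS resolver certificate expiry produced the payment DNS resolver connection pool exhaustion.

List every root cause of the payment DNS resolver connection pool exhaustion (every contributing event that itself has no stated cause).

Tracing upstream from the payment DNS resolver connection pool exhaustion: the payment DNS resolver connection pool exhaustion ← the DNS resolver certificate expiry ← the config service crash ← the internal web server disk saturation ← the storage node overload.
A separate upstream branch: the payment DNS resolver connection pool exhaustion ← the config service latency spike.
Each of those chain origins has no stated cause.

the config service latency spike, the storage node overload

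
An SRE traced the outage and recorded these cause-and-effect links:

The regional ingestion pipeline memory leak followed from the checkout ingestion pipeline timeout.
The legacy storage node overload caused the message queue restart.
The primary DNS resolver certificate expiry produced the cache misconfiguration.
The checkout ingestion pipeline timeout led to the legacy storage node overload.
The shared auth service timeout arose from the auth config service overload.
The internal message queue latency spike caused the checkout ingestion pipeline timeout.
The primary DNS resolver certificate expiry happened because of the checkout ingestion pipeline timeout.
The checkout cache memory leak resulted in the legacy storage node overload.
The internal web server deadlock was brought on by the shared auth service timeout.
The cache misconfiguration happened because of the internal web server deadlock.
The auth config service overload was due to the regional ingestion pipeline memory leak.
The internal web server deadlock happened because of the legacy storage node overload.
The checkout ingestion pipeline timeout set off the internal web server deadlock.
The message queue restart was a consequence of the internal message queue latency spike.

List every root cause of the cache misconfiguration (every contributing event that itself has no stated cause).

the checkout cache memory leak, the internal message queue latency spike

Tracing upstream from the cache misconfiguration: the cache misconfiguration ← the primary DNS resolver certificate expiry ← the checkout ingestion pipeline timeout ← the internal message queue latency spike.
A separate upstream branch: the cache misconfiguration ← the internal web server deadlock ← the legacy storage node overload ← the checkout cache memory leak.
Each of those chain origins has no stated cause.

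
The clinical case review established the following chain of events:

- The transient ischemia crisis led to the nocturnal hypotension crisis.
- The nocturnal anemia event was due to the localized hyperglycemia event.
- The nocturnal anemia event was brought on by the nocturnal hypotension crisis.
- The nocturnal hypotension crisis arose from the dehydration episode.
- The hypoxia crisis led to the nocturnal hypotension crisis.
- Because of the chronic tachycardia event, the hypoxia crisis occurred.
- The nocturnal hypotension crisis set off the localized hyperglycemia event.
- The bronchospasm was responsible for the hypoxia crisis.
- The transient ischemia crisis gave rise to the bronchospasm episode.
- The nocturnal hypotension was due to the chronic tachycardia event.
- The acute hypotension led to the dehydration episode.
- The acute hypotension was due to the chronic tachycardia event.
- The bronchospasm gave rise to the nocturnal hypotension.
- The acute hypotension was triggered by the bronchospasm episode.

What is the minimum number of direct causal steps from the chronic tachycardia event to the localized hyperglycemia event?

Shortest chain: the chronic tachycardia event → the hypoxia crisis → the nocturnal hypotension crisis → the localized hyperglycemia event.

3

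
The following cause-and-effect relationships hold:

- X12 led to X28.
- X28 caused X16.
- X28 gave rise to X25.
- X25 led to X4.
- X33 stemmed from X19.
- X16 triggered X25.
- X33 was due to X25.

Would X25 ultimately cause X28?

No

X25 leads to X4, X33; X28 is not among them.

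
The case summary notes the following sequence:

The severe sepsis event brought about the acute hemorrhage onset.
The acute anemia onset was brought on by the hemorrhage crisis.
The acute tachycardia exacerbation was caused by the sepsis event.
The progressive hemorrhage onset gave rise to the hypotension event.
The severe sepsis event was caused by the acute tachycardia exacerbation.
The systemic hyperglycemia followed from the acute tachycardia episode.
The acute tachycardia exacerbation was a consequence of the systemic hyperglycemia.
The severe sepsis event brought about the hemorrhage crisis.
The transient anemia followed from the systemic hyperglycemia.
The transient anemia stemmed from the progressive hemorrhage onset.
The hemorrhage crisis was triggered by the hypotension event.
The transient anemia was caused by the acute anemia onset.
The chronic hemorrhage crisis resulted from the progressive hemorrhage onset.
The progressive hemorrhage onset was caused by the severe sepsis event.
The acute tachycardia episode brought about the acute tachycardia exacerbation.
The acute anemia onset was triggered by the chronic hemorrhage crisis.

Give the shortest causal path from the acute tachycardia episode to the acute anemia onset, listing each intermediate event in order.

the acute tachycardia episode → the acute tachycardia exacerbation
the acute tachycardia exacerbation → the severe sepsis event
the severe sepsis event → the hemorrhage crisis
the hemorrhage crisis → the acute anemia onset
Length: 4 steps.

the acute tachycardia episode → the acute tachycardia exacerbation → the severe sepsis event → the hemorrhage crisis → the acute anemia onset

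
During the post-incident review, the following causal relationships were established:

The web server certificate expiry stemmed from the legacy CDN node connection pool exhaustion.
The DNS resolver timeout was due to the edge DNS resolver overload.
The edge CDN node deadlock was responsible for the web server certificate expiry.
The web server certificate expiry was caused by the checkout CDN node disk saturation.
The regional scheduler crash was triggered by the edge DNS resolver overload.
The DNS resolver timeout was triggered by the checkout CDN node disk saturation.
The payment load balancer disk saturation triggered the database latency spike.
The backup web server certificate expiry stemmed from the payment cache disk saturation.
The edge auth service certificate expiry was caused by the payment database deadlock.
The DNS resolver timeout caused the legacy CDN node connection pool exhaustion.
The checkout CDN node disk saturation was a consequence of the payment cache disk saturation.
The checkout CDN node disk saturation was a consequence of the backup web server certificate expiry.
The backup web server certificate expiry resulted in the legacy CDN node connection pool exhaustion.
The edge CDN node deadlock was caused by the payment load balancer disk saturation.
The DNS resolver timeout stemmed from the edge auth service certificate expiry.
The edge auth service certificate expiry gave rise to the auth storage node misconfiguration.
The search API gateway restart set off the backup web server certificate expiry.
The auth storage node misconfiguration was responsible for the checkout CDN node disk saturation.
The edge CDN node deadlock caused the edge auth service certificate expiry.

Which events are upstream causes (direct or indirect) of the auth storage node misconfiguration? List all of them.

the edge CDN node deadlock, the edge auth service certificate expiry, the payment database deadlock, the payment load balancer disk saturation

Immediate cause of the auth storage node misconfiguration: the edge auth service certificate expiry.
Further upstream: the payment load balancer disk saturation, the payment database deadlock, the edge CDN node deadlock.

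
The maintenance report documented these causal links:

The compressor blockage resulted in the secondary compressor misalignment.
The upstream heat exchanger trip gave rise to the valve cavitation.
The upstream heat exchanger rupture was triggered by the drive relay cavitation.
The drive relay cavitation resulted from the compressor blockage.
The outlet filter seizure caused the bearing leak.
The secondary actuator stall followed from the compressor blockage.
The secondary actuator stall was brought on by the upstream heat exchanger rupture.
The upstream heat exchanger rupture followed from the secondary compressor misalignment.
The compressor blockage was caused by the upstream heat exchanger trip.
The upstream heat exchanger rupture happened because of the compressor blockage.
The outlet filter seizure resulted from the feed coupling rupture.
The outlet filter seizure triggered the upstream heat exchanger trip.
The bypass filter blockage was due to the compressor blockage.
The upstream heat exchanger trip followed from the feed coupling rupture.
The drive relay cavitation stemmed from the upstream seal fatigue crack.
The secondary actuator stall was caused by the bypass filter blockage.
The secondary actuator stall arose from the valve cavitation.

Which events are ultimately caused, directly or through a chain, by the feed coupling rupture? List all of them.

the bearing leak, the bypass filter blockage, the compressor blockage, the drive relay cavitation, the outlet filter seizure, the secondary actuator stall, the secondary compressor misalignment, the upstream heat exchanger rupture, the upstream heat exchanger trip, the valve cavitation

Direct effects: the outlet filter seizure, the upstream heat exchanger trip.
2 steps out: the bearing leak, the compressor blockage, the valve cavitation.
3 steps out: the drive relay cavitation, the secondary compressor misalignment, the upstream heat exchanger rupture, the bypass filter blockage, the secondary actuator stall.
Not reachable from it: the upstream seal fatigue crack.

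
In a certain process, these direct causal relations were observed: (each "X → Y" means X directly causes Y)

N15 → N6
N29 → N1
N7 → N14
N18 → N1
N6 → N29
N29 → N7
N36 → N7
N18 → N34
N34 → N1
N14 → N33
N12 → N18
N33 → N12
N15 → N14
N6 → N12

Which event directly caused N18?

N12

Upstream contributors include N15, N6, N29, N7, N14, N33, N36, but only N12 feeds directly into N18.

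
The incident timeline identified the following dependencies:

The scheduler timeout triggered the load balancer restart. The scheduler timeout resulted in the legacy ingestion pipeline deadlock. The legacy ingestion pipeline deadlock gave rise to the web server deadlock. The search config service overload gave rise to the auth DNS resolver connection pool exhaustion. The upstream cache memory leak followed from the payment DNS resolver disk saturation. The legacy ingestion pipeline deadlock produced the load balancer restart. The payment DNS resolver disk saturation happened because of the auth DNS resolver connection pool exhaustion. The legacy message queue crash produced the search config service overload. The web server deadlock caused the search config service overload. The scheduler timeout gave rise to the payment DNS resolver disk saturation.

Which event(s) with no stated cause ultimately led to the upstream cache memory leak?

the legacy message queue crash, the scheduler timeout

Tracing upstream from the upstream cache memory leak: the upstream cache memory leak ← the payment DNS resolver disk saturation ← the scheduler timeout.
A separate upstream branch: the upstream cache memory leak ← the payment DNS resolver disk saturation ← the auth DNS resolver connection pool exhaustion ← the search config service overload ← the legacy message queue crash.
Each of those chain origins has no stated cause.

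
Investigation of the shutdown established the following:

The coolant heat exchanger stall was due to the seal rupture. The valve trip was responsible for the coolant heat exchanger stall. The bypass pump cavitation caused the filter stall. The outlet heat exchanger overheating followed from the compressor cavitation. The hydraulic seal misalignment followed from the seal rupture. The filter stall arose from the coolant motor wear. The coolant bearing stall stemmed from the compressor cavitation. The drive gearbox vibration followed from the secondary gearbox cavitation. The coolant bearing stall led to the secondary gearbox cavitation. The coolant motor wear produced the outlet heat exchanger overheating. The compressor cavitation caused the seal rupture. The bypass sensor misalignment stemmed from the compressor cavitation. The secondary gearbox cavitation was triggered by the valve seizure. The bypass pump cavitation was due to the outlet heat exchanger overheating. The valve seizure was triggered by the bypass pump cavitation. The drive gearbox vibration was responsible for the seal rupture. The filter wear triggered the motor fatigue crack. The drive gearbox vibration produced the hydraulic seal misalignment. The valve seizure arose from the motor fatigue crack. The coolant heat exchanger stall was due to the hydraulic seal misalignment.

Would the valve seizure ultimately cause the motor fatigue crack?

The valve seizure leads to the secondary gearbox cavitation, the drive gearbox vibration, the seal rupture, the hydraulic seal misalignment, the coolant heat exchanger stall; the motor fatigue crack is not among them.

No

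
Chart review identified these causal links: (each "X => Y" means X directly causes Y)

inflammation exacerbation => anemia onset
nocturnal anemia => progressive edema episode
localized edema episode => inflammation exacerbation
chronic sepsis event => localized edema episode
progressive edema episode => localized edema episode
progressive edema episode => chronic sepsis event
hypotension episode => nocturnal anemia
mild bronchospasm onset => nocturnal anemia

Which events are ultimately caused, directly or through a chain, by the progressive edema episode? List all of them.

the anemia onset, the chronic sepsis event, the inflammation exacerbation, the localized edema episode

Direct effects: the chronic sepsis event, the localized edema episode.
2 steps out: the inflammation exacerbation.
3 steps out: the anemia onset.
Not reachable from it: the hypotension episode, the mild bronchospasm onset, the nocturnal anemia.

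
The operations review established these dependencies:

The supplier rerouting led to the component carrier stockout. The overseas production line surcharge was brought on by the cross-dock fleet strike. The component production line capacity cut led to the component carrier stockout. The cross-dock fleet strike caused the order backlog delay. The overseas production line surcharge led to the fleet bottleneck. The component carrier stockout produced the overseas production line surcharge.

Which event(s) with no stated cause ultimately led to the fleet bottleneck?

Tracing upstream from the fleet bottleneck: the fleet bottleneck ← the overseas production line surcharge ← the component carrier stockout ← the supplier rerouting.
A separate upstream branch: the fleet bottleneck ← the overseas production line surcharge ← the cross-dock fleet strike.
A separate upstream branch: the fleet bottleneck ← the overseas production line surcharge ← the component carrier stockout ← the component production line capacity cut.
Each of those chain origins has no stated cause.

the component production line capacity cut, the cross-dock fleet strike, the supplier rerouting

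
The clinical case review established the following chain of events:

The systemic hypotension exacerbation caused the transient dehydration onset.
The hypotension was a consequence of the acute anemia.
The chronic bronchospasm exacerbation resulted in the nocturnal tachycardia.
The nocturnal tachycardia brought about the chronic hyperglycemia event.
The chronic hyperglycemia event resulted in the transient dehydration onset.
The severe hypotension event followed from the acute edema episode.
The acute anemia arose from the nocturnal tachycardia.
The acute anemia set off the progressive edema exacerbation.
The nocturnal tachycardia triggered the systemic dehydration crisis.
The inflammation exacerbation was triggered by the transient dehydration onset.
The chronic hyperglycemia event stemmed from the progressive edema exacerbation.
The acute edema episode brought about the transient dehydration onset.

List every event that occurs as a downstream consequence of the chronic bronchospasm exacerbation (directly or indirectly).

Direct effects: the nocturnal tachycardia.
2 steps out: the acute anemia, the chronic hyperglycemia event, the systemic dehydration crisis.
3 steps out: the progressive edema exacerbation, the transient dehydration onset, the hypotension.
4 steps out: the inflammation exacerbation.
Not reachable from it: the acute edema episode, the systemic hypotension exacerbation, the severe hypotension event.

the acute anemia, the chronic hyperglycemia event, the hypotension, the inflammation exacerbation, the nocturnal tachycardia, the progressive edema exacerbation, the systemic dehydration crisis, the transient dehydration onset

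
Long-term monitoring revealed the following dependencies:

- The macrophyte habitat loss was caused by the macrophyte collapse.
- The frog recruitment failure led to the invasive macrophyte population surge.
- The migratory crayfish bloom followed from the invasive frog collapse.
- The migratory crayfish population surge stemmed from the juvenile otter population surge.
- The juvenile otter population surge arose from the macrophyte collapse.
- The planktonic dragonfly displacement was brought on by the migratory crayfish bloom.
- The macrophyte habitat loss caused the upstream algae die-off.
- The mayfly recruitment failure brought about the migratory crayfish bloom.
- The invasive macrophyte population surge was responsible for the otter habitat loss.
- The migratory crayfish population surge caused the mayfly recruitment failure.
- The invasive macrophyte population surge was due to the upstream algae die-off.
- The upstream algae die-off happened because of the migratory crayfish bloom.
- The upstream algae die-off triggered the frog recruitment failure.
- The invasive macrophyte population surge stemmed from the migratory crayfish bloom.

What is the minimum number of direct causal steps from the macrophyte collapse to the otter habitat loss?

4

Shortest chain: the macrophyte collapse → the macrophyte habitat loss → the upstream algae die-off → the invasive macrophyte population surge → the otter habitat loss.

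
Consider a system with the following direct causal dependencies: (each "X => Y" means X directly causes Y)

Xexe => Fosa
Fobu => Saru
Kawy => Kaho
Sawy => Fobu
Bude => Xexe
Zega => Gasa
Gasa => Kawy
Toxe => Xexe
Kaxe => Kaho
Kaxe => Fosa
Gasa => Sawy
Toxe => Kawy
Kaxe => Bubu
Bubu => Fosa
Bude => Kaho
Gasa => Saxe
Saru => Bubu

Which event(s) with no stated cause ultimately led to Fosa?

Tracing upstream from Fosa: Fosa ← Bubu ← Saru ← Fobu ← Sawy ← Gasa ← Zega.
A separate upstream branch: Fosa ← Xexe ← Toxe.
A separate upstream branch: Fosa ← Xexe ← Bude.
A separate upstream branch: Fosa ← Kaxe.
Each of those chain origins has no stated cause.

Bude, Kaxe, Toxe, Zega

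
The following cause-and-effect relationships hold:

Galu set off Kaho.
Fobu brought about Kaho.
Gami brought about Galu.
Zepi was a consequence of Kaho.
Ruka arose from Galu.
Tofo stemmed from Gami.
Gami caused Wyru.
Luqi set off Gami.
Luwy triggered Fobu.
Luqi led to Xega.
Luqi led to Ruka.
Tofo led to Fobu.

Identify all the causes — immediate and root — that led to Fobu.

Gami, Luqi, Luwy, Tofo

Immediate causes of Fobu: Tofo, Luwy.
Further upstream: Luqi, Gami.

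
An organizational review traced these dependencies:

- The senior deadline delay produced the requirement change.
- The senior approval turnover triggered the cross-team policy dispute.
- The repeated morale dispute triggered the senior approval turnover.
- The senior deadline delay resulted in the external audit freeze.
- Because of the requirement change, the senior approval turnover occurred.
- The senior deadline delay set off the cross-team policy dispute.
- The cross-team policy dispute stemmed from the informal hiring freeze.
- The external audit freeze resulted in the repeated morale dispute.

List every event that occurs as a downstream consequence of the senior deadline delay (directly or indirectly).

Direct effects: the requirement change, the external audit freeze, the cross-team policy dispute.
2 steps out: the repeated morale dispute, the senior approval turnover.
Not reachable from it: the informal hiring freeze.

the cross-team policy dispute, the external audit freeze, the repeated morale dispute, the requirement change, the senior approval turnover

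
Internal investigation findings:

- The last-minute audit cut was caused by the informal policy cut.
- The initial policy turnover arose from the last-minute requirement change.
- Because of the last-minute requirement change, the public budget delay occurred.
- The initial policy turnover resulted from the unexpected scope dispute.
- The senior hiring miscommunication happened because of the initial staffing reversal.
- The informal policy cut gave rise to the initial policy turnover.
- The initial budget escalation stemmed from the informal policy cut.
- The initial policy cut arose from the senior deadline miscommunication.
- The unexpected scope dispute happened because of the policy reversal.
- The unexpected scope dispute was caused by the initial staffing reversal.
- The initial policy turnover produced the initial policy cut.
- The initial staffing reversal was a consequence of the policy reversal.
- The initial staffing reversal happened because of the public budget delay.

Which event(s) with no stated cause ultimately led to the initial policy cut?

Tracing upstream from the initial policy cut: the initial policy cut ← the initial policy turnover ← the last-minute requirement change.
A separate upstream branch: the initial policy cut ← the initial policy turnover ← the unexpected scope dispute ← the policy reversal.
A separate upstream branch: the initial policy cut ← the initial policy turnover ← the informal policy cut.
A separate upstream branch: the initial policy cut ← the senior deadline miscommunication.
Each of those chain origins has no stated cause.

the informal policy cut, the last-minute requirement change, the policy reversal, the senior deadline miscommunication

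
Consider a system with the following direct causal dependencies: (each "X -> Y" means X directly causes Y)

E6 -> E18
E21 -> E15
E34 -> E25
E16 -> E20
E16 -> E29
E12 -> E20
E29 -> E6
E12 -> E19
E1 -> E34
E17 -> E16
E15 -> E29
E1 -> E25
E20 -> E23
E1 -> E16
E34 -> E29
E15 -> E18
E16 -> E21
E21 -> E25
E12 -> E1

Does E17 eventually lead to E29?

There is a causal chain: E17 → E16 → E29.

Yes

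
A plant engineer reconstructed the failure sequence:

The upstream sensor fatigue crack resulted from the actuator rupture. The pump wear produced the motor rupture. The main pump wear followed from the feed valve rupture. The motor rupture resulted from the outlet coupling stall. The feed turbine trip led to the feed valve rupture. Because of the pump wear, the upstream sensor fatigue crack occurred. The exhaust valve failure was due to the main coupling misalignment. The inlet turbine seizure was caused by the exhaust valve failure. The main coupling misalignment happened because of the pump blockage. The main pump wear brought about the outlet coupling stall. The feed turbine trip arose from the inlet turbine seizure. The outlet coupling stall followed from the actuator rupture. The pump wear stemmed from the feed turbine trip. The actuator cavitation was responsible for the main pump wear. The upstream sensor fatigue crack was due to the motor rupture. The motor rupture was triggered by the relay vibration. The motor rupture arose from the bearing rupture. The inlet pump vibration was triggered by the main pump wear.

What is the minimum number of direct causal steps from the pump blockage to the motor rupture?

Shortest chain: the pump blockage → the main coupling misalignment → the exhaust valve failure → the inlet turbine seizure → the feed turbine trip → the pump wear → the motor rupture.

6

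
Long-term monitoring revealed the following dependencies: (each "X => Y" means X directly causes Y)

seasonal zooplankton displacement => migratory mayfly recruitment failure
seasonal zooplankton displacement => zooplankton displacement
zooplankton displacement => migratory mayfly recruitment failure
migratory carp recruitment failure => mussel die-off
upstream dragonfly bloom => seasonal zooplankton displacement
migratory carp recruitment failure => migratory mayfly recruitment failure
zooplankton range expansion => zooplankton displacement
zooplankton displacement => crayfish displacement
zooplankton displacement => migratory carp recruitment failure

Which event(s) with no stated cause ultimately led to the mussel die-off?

the upstream dragonfly bloom, the zooplankton range expansion

Tracing upstream from the mussel die-off: the mussel die-off ← the migratory carp recruitment failure ← the zooplankton displacement ← the seasonal zooplankton displacement ← the upstream dragonfly bloom.
A separate upstream branch: the mussel die-off ← the migratory carp recruitment failure ← the zooplankton displacement ← the zooplankton range expansion.
Each of those chain origins has no stated cause.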